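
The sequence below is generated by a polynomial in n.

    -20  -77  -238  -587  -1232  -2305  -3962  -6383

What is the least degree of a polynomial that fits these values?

4

D1: -57, -161, -349, -645, -1073, -1657, -2421
D2: -104, -188, -296, -428, -584, -764
D3: -84, -108, -132, -156, -180
D4: -24, -24, -24, -24
The fourth differences are constant, so the polynomial has degree 4.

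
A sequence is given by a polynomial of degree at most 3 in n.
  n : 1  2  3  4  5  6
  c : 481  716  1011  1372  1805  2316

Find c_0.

235, 295, 361, 433, 511
60, 66, 72, 78
6, 6, 6
The third differences are constant at 6.
Work back: 60 − 6 = 54;  235 − 54 = 181;  481 − 181 = 300

300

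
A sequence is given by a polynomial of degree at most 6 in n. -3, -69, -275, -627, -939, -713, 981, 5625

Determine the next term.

15373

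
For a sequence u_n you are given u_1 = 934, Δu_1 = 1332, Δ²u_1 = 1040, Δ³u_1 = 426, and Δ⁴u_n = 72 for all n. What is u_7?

34126

Build the table forward from the leading diagonal:
Fourth differences: 72, 72, 72, 72, 72, 72, 72
Third differences: 426, 498, 570, 642, 714, 786, 858
Second differences: 1040, 1466, 1964, 2534, 3176, 3890, 4676
First differences: 1332, 2372, 3838, 5802, 8336, 11512, 15402
u: 934, 2266, 4638, 8476, 14278, 22614, 34126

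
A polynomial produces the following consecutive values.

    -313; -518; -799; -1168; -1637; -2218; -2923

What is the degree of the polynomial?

D1: -205, -281, -369, -469, -581, -705
D2: -76, -88, -100, -112, -124
D3: -12, -12, -12, -12
The third differences are constant, so the polynomial has degree 3.

3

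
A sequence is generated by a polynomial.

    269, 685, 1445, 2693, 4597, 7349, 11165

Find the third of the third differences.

First differences: 416, 760, 1248, 1904, 2752, 3816
Second differences: 344, 488, 656, 848, 1064
Third differences: 144, 168, 192, 216
Fourth differences: 24, 24, 24

192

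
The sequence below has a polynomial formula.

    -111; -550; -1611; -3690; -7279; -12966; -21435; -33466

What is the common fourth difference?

D1: -439, -1061, -2079, -3589, -5687, -8469, -12031
D2: -622, -1018, -1510, -2098, -2782, -3562
D3: -396, -492, -588, -684, -780
D4: -96, -96, -96, -96

-96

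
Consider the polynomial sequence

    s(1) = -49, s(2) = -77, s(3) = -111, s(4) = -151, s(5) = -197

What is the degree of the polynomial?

Δ: -28, -34, -40, -46
Δ²: -6, -6, -6
The second differences are constant, so the polynomial has degree 2.

2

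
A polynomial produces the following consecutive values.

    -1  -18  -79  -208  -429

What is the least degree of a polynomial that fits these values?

Δ: -17, -61, -129, -221
Δ²: -44, -68, -92
Δ³: -24, -24
The third differences are constant, so the polynomial has degree 3.

3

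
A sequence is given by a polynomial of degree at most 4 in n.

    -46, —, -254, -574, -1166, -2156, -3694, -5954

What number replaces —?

-104

Using the last 6 terms:
D1: -320, -592, -990, -1538, -2260
D2: -272, -398, -548, -722
D3: -126, -150, -174
D4: -24, -24
Constant fourth difference = -24.
Extend backward: -126 + 24 = -102;  -272 + 102 = -170;  -320 + 170 = -150;  -254 + 150 = -104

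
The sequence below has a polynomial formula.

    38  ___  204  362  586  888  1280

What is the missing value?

Using the last 5 terms:
D1: 158  224  302  392
D2: 66  78  90
D3: 12  12
Constant third difference = 12.
Extend backward: 66 − 12 = 54;  158 − 54 = 104;  204 − 104 = 100

100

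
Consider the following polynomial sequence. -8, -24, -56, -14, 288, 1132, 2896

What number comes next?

6054

First differences: -16, -32, 42, 302, 844, 1764
Second differences: -16, 74, 260, 542, 920
Third differences: 90, 186, 282, 378
Fourth differences: 96, 96, 96
Constant fourth difference = 96, so extend:
378 + 96 = 474;  920 + 474 = 1394;  1764 + 1394 = 3158;  2896 + 3158 = 6054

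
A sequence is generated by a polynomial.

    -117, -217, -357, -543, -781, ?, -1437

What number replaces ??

Using the first 5 terms:
First differences: -100, -140, -186, -238
Second differences: -40, -46, -52
Third differences: -6, -6
Constant third difference = -6.
Extend forward: -52 − 6 = -58;  -238 − 58 = -296;  -781 − 296 = -1077

-1077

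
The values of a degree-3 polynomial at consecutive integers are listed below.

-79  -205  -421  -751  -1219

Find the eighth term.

-126, -216, -330, -468
-90, -114, -138
-24, -24
Constant third difference = -24, so extend:
-138 − 24 = -162;  -468 − 162 = -630;  -1219 − 630 = -1849
-162 − 24 = -186;  -630 − 186 = -816;  -1849 − 816 = -2665
-186 − 24 = -210;  -816 − 210 = -1026;  -2665 − 1026 = -3691

-3691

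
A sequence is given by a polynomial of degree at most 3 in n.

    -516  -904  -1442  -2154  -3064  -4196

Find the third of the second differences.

Δ: -388, -538, -712, -910, -1132
Δ²: -150, -174, -198, -222
Δ³: -24, -24, -24

-198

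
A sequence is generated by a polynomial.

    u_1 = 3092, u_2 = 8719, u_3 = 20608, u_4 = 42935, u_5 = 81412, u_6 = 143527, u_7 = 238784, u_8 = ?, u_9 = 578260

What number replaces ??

378943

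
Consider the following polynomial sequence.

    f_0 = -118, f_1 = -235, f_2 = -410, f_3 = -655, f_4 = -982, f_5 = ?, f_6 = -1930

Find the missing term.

Using the first 5 terms:
-117, -175, -245, -327
-58, -70, -82
-12, -12
Constant third difference = -12.
Extend forward: -82 − 12 = -94;  -327 − 94 = -421;  -982 − 421 = -1403

-1403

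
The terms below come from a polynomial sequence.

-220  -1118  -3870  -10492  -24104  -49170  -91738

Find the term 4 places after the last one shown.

-898  -2752  -6622  -13612  -25066  -42568
-1854  -3870  -6990  -11454  -17502
-2016  -3120  -4464  -6048
-1104  -1344  -1584
-240  -240
Fifth differences constant at -240.
-1584 − 240 = -1824;  -6048 − 1824 = -7872;  -17502 − 7872 = -25374;  -42568 − 25374 = -67942;  -91738 − 67942 = -159680
-1824 − 240 = -2064;  -7872 − 2064 = -9936;  -25374 − 9936 = -35310;  -67942 − 35310 = -103252;  -159680 − 103252 = -262932
-2064 − 240 = -2304;  -9936 − 2304 = -12240;  -35310 − 12240 = -47550;  -103252 − 47550 = -150802;  -262932 − 150802 = -413734
-2304 − 240 = -2544;  -12240 − 2544 = -14784;  -47550 − 14784 = -62334;  -150802 − 62334 = -213136;  -413734 − 213136 = -626870

-626870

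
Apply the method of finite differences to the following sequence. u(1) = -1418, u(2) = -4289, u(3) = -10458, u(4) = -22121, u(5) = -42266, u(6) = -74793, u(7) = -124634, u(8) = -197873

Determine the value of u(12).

First differences: -2871 , -6169 , -11663 , -20145 , -32527 , -49841 , -73239
Second differences: -3298 , -5494 , -8482 , -12382 , -17314 , -23398
Third differences: -2196 , -2988 , -3900 , -4932 , -6084
Fourth differences: -792 , -912 , -1032 , -1152
Fifth differences: -120 , -120 , -120
The fifth differences are constant (-120).
-1152 − 120 = -1272;  -6084 − 1272 = -7356;  -23398 − 7356 = -30754;  -73239 − 30754 = -103993;  -197873 − 103993 = -301866
-1272 − 120 = -1392;  -7356 − 1392 = -8748;  -30754 − 8748 = -39502;  -103993 − 39502 = -143495;  -301866 − 143495 = -445361
-1392 − 120 = -1512;  -8748 − 1512 = -10260;  -39502 − 10260 = -49762;  -143495 − 49762 = -193257;  -445361 − 193257 = -638618
-1512 − 120 = -1632;  -10260 − 1632 = -11892;  -49762 − 11892 = -61654;  -193257 − 61654 = -254911;  -638618 − 254911 = -893529

-893529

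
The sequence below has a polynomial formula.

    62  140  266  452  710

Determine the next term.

Δ: 78  126  186  258
Δ²: 48  60  72
Δ³: 12  12
Third differences constant at 12.
72 + 12 = 84;  258 + 84 = 342;  710 + 342 = 1052

1052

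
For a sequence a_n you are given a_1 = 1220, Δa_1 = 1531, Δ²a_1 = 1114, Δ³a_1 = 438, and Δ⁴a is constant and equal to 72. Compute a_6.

24755

Build the table forward from the leading diagonal:
D4: 72, 72, 72, 72, 72, 72
D3: 438, 510, 582, 654, 726, 798
D2: 1114, 1552, 2062, 2644, 3298, 4024
D1: 1531, 2645, 4197, 6259, 8903, 12201
a: 1220, 2751, 5396, 9593, 15852, 24755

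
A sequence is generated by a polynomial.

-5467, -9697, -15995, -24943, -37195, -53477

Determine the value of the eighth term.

-101395

Δ: -4230 , -6298 , -8948 , -12252 , -16282
Δ²: -2068 , -2650 , -3304 , -4030
Δ³: -582 , -654 , -726
Δ⁴: -72 , -72
Fourth differences constant at -72.
-726 − 72 = -798;  -4030 − 798 = -4828;  -16282 − 4828 = -21110;  -53477 − 21110 = -74587
-798 − 72 = -870;  -4828 − 870 = -5698;  -21110 − 5698 = -26808;  -74587 − 26808 = -101395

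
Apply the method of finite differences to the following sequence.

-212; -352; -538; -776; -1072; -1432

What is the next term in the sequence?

-1862

-140  -186  -238  -296  -360
-46  -52  -58  -64
-6  -6  -6
The third differences are constant (-6).
-64 − 6 = -70;  -360 − 70 = -430;  -1432 − 430 = -1862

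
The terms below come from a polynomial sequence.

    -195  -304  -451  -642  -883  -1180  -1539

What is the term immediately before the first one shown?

-118

Δ: -109, -147, -191, -241, -297, -359
Δ²: -38, -44, -50, -56, -62
Δ³: -6, -6, -6, -6
The third differences are constant at -6.
Work back: -38 + 6 = -32;  -109 + 32 = -77;  -195 + 77 = -118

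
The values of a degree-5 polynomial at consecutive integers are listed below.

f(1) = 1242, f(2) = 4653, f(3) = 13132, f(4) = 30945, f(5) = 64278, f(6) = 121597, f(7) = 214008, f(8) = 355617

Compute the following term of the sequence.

563890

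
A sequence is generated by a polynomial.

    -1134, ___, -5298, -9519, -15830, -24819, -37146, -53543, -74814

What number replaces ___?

Using the last 7 terms:
-4221, -6311, -8989, -12327, -16397, -21271
-2090, -2678, -3338, -4070, -4874
-588, -660, -732, -804
-72, -72, -72
Constant fourth difference = -72.
Extend backward: -588 + 72 = -516;  -2090 + 516 = -1574;  -4221 + 1574 = -2647;  -5298 + 2647 = -2651

-2651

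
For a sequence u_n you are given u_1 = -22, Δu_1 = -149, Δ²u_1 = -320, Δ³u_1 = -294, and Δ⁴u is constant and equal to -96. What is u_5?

-3810

Build the table forward from the leading diagonal:
Fourth differences: -96, -96, -96, -96, -96
Third differences: -294, -390, -486, -582, -678
Second differences: -320, -614, -1004, -1490, -2072
First differences: -149, -469, -1083, -2087, -3577
u: -22, -171, -640, -1723, -3810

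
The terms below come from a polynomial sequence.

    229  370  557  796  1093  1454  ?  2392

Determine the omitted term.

1885

Using the first 6 terms:
Δ: 141, 187, 239, 297, 361
Δ²: 46, 52, 58, 64
Δ³: 6, 6, 6
Constant third difference = 6.
Extend forward: 64 + 6 = 70;  361 + 70 = 431;  1454 + 431 = 1885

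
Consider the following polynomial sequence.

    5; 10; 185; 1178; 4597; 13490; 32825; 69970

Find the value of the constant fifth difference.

480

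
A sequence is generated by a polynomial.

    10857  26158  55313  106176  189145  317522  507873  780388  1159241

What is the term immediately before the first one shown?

First differences: 15301  29155  50863  82969  128377  190351  272515  378853
Second differences: 13854  21708  32106  45408  61974  82164  106338
Third differences: 7854  10398  13302  16566  20190  24174
Fourth differences: 2544  2904  3264  3624  3984
Fifth differences: 360  360  360  360
The fifth differences are constant at 360.
Work back: 2544 − 360 = 2184;  7854 − 2184 = 5670;  13854 − 5670 = 8184;  15301 − 8184 = 7117;  10857 − 7117 = 3740

3740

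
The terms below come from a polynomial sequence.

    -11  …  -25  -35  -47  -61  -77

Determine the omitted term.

Using the last 5 terms:
-10  -12  -14  -16
-2  -2  -2
Constant second difference = -2.
Extend backward: -10 + 2 = -8;  -25 + 8 = -17

-17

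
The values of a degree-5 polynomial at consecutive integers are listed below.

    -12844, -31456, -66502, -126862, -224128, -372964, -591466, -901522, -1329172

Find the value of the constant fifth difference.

-360

Δ: -18612, -35046, -60360, -97266, -148836, -218502, -310056, -427650
Δ²: -16434, -25314, -36906, -51570, -69666, -91554, -117594
Δ³: -8880, -11592, -14664, -18096, -21888, -26040
Δ⁴: -2712, -3072, -3432, -3792, -4152
Δ⁵: -360, -360, -360, -360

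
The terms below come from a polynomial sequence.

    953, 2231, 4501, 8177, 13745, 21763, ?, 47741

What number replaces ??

32861

Using the first 6 terms:
1278, 2270, 3676, 5568, 8018
992, 1406, 1892, 2450
414, 486, 558
72, 72
Constant fourth difference = 72.
Extend forward: 558 + 72 = 630;  2450 + 630 = 3080;  8018 + 3080 = 11098;  21763 + 11098 = 32861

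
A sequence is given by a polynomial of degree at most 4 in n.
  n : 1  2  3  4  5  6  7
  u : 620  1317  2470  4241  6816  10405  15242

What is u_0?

241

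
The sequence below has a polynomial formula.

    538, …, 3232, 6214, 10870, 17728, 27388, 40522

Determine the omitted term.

Using the last 6 terms:
D1: 2982  4656  6858  9660  13134
D2: 1674  2202  2802  3474
D3: 528  600  672
D4: 72  72
Constant fourth difference = 72.
Extend backward: 528 − 72 = 456;  1674 − 456 = 1218;  2982 − 1218 = 1764;  3232 − 1764 = 1468

1468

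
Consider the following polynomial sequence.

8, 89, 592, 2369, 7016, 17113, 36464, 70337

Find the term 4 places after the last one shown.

Δ: 81, 503, 1777, 4647, 10097, 19351, 33873
Δ²: 422, 1274, 2870, 5450, 9254, 14522
Δ³: 852, 1596, 2580, 3804, 5268
Δ⁴: 744, 984, 1224, 1464
Δ⁵: 240, 240, 240
Constant fifth difference = 240, so extend:
1464 + 240 = 1704;  5268 + 1704 = 6972;  14522 + 6972 = 21494;  33873 + 21494 = 55367;  70337 + 55367 = 125704
1704 + 240 = 1944;  6972 + 1944 = 8916;  21494 + 8916 = 30410;  55367 + 30410 = 85777;  125704 + 85777 = 211481
1944 + 240 = 2184;  8916 + 2184 = 11100;  30410 + 11100 = 41510;  85777 + 41510 = 127287;  211481 + 127287 = 338768
2184 + 240 = 2424;  11100 + 2424 = 13524;  41510 + 13524 = 55034;  127287 + 55034 = 182321;  338768 + 182321 = 521089

521089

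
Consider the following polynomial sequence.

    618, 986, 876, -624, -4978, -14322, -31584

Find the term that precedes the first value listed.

First differences: 368, -110, -1500, -4354, -9344, -17262
Second differences: -478, -1390, -2854, -4990, -7918
Third differences: -912, -1464, -2136, -2928
Fourth differences: -552, -672, -792
Fifth differences: -120, -120
The fifth differences are constant at -120.
Work back: -552 + 120 = -432;  -912 + 432 = -480;  -478 + 480 = 2;  368 − 2 = 366;  618 − 366 = 252

252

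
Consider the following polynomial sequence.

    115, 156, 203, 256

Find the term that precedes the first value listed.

41  47  53
6  6
The second differences are constant at 6.
Work back: 41 − 6 = 35;  115 − 35 = 80

80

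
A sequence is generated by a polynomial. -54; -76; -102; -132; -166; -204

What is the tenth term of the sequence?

-396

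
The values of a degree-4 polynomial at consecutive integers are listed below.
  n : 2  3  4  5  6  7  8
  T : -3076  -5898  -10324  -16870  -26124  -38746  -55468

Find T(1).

First differences: -2822  -4426  -6546  -9254  -12622  -16722
Second differences: -1604  -2120  -2708  -3368  -4100
Third differences: -516  -588  -660  -732
Fourth differences: -72  -72  -72
The fourth differences are constant at -72.
Work back: -516 + 72 = -444;  -1604 + 444 = -1160;  -2822 + 1160 = -1662;  -3076 + 1662 = -1414

-1414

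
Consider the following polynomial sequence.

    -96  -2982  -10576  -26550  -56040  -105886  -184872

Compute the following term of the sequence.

Δ: -2886  -7594  -15974  -29490  -49846  -78986
Δ²: -4708  -8380  -13516  -20356  -29140
Δ³: -3672  -5136  -6840  -8784
Δ⁴: -1464  -1704  -1944
Δ⁵: -240  -240
Constant fifth difference = -240, so extend:
-1944 − 240 = -2184;  -8784 − 2184 = -10968;  -29140 − 10968 = -40108;  -78986 − 40108 = -119094;  -184872 − 119094 = -303966

-303966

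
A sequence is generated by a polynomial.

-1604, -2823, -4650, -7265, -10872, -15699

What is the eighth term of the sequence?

-30045

Δ: -1219, -1827, -2615, -3607, -4827
Δ²: -608, -788, -992, -1220
Δ³: -180, -204, -228
Δ⁴: -24, -24
Fourth differences constant at -24.
-228 − 24 = -252;  -1220 − 252 = -1472;  -4827 − 1472 = -6299;  -15699 − 6299 = -21998
-252 − 24 = -276;  -1472 − 276 = -1748;  -6299 − 1748 = -8047;  -21998 − 8047 = -30045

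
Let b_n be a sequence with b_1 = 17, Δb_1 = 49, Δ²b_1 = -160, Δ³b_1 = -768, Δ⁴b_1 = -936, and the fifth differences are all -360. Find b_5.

-4755

Build the table forward from the leading diagonal:
Δ⁵: -360, -360, -360, -360, -360
Δ⁴: -936, -1296, -1656, -2016, -2376
Δ³: -768, -1704, -3000, -4656, -6672
Δ²: -160, -928, -2632, -5632, -10288
Δ: 49, -111, -1039, -3671, -9303
b: 17, 66, -45, -1084, -4755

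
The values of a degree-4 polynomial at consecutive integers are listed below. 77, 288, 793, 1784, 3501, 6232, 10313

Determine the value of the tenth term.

34736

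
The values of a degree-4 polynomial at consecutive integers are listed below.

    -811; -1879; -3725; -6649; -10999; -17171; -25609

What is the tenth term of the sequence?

-69679

D1: -1068  -1846  -2924  -4350  -6172  -8438
D2: -778  -1078  -1426  -1822  -2266
D3: -300  -348  -396  -444
D4: -48  -48  -48
Constant fourth difference = -48, so extend:
-444 − 48 = -492;  -2266 − 492 = -2758;  -8438 − 2758 = -11196;  -25609 − 11196 = -36805
-492 − 48 = -540;  -2758 − 540 = -3298;  -11196 − 3298 = -14494;  -36805 − 14494 = -51299
-540 − 48 = -588;  -3298 − 588 = -3886;  -14494 − 3886 = -18380;  -51299 − 18380 = -69679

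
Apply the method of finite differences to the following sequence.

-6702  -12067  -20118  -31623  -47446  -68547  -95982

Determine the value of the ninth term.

-174558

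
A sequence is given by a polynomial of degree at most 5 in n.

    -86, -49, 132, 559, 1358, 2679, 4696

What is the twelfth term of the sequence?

32991

37, 181, 427, 799, 1321, 2017
144, 246, 372, 522, 696
102, 126, 150, 174
24, 24, 24
The fourth differences are constant (24).
174 + 24 = 198;  696 + 198 = 894;  2017 + 894 = 2911;  4696 + 2911 = 7607
198 + 24 = 222;  894 + 222 = 1116;  2911 + 1116 = 4027;  7607 + 4027 = 11634
222 + 24 = 246;  1116 + 246 = 1362;  4027 + 1362 = 5389;  11634 + 5389 = 17023
246 + 24 = 270;  1362 + 270 = 1632;  5389 + 1632 = 7021;  17023 + 7021 = 24044
270 + 24 = 294;  1632 + 294 = 1926;  7021 + 1926 = 8947;  24044 + 8947 = 32991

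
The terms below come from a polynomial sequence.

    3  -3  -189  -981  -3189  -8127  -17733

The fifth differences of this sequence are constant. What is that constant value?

-120

First differences: -6, -186, -792, -2208, -4938, -9606
Second differences: -180, -606, -1416, -2730, -4668
Third differences: -426, -810, -1314, -1938
Fourth differences: -384, -504, -624
Fifth differences: -120, -120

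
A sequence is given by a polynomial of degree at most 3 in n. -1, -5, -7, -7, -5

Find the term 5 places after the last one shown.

D1: -4 , -2 , 0 , 2
D2: 2 , 2 , 2
Constant second difference = 2, so extend:
2 + 2 = 4;  -5 + 4 = -1
4 + 2 = 6;  -1 + 6 = 5
6 + 2 = 8;  5 + 8 = 13
8 + 2 = 10;  13 + 10 = 23
10 + 2 = 12;  23 + 12 = 35

35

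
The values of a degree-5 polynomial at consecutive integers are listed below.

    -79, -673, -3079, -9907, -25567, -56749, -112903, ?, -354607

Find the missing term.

Using the first 7 terms:
First differences: -594  -2406  -6828  -15660  -31182  -56154
Second differences: -1812  -4422  -8832  -15522  -24972
Third differences: -2610  -4410  -6690  -9450
Fourth differences: -1800  -2280  -2760
Fifth differences: -480  -480
Constant fifth difference = -480.
Extend forward: -2760 − 480 = -3240;  -9450 − 3240 = -12690;  -24972 − 12690 = -37662;  -56154 − 37662 = -93816;  -112903 − 93816 = -206719

-206719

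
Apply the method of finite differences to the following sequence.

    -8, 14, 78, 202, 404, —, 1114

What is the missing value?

Using the first 5 terms:
First differences: 22  64  124  202
Second differences: 42  60  78
Third differences: 18  18
Constant third difference = 18.
Extend forward: 78 + 18 = 96;  202 + 96 = 298;  404 + 298 = 702

702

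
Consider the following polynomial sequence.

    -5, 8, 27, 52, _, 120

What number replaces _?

83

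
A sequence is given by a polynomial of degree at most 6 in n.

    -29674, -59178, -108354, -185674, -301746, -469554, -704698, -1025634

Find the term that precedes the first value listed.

Δ: -29504  -49176  -77320  -116072  -167808  -235144  -320936
Δ²: -19672  -28144  -38752  -51736  -67336  -85792
Δ³: -8472  -10608  -12984  -15600  -18456
Δ⁴: -2136  -2376  -2616  -2856
Δ⁵: -240  -240  -240
The fifth differences are constant at -240.
Work back: -2136 + 240 = -1896;  -8472 + 1896 = -6576;  -19672 + 6576 = -13096;  -29504 + 13096 = -16408;  -29674 + 16408 = -13266

-13266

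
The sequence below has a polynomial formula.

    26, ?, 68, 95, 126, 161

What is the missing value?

Using the last 4 terms:
27, 31, 35
4, 4
Constant second difference = 4.
Extend backward: 27 − 4 = 23;  68 − 23 = 45

45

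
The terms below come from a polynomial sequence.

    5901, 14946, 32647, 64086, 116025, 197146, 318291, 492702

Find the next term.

Δ: 9045, 17701, 31439, 51939, 81121, 121145, 174411
Δ²: 8656, 13738, 20500, 29182, 40024, 53266
Δ³: 5082, 6762, 8682, 10842, 13242
Δ⁴: 1680, 1920, 2160, 2400
Δ⁵: 240, 240, 240
The fifth differences are constant (240).
2400 + 240 = 2640;  13242 + 2640 = 15882;  53266 + 15882 = 69148;  174411 + 69148 = 243559;  492702 + 243559 = 736261

736261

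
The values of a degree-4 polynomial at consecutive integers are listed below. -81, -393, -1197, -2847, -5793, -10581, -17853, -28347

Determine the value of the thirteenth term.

-161697

-312 , -804 , -1650 , -2946 , -4788 , -7272 , -10494
-492 , -846 , -1296 , -1842 , -2484 , -3222
-354 , -450 , -546 , -642 , -738
-96 , -96 , -96 , -96
Constant fourth difference = -96, so extend:
-738 − 96 = -834;  -3222 − 834 = -4056;  -10494 − 4056 = -14550;  -28347 − 14550 = -42897
-834 − 96 = -930;  -4056 − 930 = -4986;  -14550 − 4986 = -19536;  -42897 − 19536 = -62433
-930 − 96 = -1026;  -4986 − 1026 = -6012;  -19536 − 6012 = -25548;  -62433 − 25548 = -87981
-1026 − 96 = -1122;  -6012 − 1122 = -7134;  -25548 − 7134 = -32682;  -87981 − 32682 = -120663
-1122 − 96 = -1218;  -7134 − 1218 = -8352;  -32682 − 8352 = -41034;  -120663 − 41034 = -161697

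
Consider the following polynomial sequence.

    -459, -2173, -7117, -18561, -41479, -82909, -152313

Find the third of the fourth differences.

-2424

First differences: -1714, -4944, -11444, -22918, -41430, -69404
Second differences: -3230, -6500, -11474, -18512, -27974
Third differences: -3270, -4974, -7038, -9462
Fourth differences: -1704, -2064, -2424
Fifth differences: -360, -360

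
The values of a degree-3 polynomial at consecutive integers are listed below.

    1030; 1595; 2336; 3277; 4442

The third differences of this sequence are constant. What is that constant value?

Δ: 565, 741, 941, 1165
Δ²: 176, 200, 224
Δ³: 24, 24

24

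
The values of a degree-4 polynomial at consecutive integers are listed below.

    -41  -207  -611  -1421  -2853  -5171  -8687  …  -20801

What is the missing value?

-13761

Using the first 7 terms:
D1: -166, -404, -810, -1432, -2318, -3516
D2: -238, -406, -622, -886, -1198
D3: -168, -216, -264, -312
D4: -48, -48, -48
Constant fourth difference = -48.
Extend forward: -312 − 48 = -360;  -1198 − 360 = -1558;  -3516 − 1558 = -5074;  -8687 − 5074 = -13761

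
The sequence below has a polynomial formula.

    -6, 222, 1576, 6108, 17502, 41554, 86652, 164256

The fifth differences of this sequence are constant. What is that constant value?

480

First differences: 228, 1354, 4532, 11394, 24052, 45098, 77604
Second differences: 1126, 3178, 6862, 12658, 21046, 32506
Third differences: 2052, 3684, 5796, 8388, 11460
Fourth differences: 1632, 2112, 2592, 3072
Fifth differences: 480, 480, 480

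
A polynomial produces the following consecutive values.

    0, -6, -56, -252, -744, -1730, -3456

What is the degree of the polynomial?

4

First differences: -6, -50, -196, -492, -986, -1726
Second differences: -44, -146, -296, -494, -740
Third differences: -102, -150, -198, -246
Fourth differences: -48, -48, -48
The fourth differences are constant, so the polynomial has degree 4.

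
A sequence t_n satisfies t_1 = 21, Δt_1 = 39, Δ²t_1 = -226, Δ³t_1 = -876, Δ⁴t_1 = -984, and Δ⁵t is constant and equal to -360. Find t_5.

Build the table forward from the leading diagonal:
D5: -360, -360, -360, -360, -360
D4: -984, -1344, -1704, -2064, -2424
D3: -876, -1860, -3204, -4908, -6972
D2: -226, -1102, -2962, -6166, -11074
D1: 39, -187, -1289, -4251, -10417
t: 21, 60, -127, -1416, -5667

-5667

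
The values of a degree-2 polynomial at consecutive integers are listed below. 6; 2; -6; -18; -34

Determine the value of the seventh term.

-78

-4 , -8 , -12 , -16
-4 , -4 , -4
Second differences constant at -4.
-16 − 4 = -20;  -34 − 20 = -54
-20 − 4 = -24;  -54 − 24 = -78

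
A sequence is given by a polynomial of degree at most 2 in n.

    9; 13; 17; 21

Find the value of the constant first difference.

4

D1: 4, 4, 4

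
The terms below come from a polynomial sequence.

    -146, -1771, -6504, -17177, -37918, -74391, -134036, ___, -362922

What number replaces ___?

Using the first 7 terms:
Δ: -1625  -4733  -10673  -20741  -36473  -59645
Δ²: -3108  -5940  -10068  -15732  -23172
Δ³: -2832  -4128  -5664  -7440
Δ⁴: -1296  -1536  -1776
Δ⁵: -240  -240
Constant fifth difference = -240.
Extend forward: -1776 − 240 = -2016;  -7440 − 2016 = -9456;  -23172 − 9456 = -32628;  -59645 − 32628 = -92273;  -134036 − 92273 = -226309

-226309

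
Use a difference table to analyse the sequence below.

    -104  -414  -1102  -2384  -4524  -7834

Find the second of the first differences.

-688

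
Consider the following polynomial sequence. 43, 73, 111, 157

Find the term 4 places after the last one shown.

30  38  46
8  8
Second differences constant at 8.
46 + 8 = 54;  157 + 54 = 211
54 + 8 = 62;  211 + 62 = 273
62 + 8 = 70;  273 + 70 = 343
70 + 8 = 78;  343 + 78 = 421

421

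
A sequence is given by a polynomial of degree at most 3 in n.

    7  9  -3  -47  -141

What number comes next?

D1: 2 , -12 , -44 , -94
D2: -14 , -32 , -50
D3: -18 , -18
Constant third difference = -18, so extend:
-50 − 18 = -68;  -94 − 68 = -162;  -141 − 162 = -303

-303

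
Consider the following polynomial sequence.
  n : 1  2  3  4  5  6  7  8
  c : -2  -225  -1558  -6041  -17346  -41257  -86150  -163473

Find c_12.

-1160425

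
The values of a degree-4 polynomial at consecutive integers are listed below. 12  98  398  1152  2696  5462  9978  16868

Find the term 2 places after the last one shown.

40746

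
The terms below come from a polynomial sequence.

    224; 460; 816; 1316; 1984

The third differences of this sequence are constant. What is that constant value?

First differences: 236, 356, 500, 668
Second differences: 120, 144, 168
Third differences: 24, 24

24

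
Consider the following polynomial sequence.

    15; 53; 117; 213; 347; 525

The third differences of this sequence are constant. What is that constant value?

6

First differences: 38, 64, 96, 134, 178
Second differences: 26, 32, 38, 44
Third differences: 6, 6, 6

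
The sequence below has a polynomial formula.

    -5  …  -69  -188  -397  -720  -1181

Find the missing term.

-16

Using the last 5 terms:
Δ: -119, -209, -323, -461
Δ²: -90, -114, -138
Δ³: -24, -24
Constant third difference = -24.
Extend backward: -90 + 24 = -66;  -119 + 66 = -53;  -69 + 53 = -16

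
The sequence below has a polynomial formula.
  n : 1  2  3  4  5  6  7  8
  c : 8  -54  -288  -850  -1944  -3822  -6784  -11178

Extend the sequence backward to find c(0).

First differences: -62, -234, -562, -1094, -1878, -2962, -4394
Second differences: -172, -328, -532, -784, -1084, -1432
Third differences: -156, -204, -252, -300, -348
Fourth differences: -48, -48, -48, -48
The fourth differences are constant at -48.
Work back: -156 + 48 = -108;  -172 + 108 = -64;  -62 + 64 = 2;  8 − 2 = 6

6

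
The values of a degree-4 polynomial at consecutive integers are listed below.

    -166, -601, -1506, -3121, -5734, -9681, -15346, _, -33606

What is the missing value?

Using the first 7 terms:
First differences: -435, -905, -1615, -2613, -3947, -5665
Second differences: -470, -710, -998, -1334, -1718
Third differences: -240, -288, -336, -384
Fourth differences: -48, -48, -48
Constant fourth difference = -48.
Extend forward: -384 − 48 = -432;  -1718 − 432 = -2150;  -5665 − 2150 = -7815;  -15346 − 7815 = -23161

-23161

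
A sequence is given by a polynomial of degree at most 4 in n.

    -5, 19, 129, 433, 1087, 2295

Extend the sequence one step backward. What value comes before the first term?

24, 110, 304, 654, 1208
86, 194, 350, 554
108, 156, 204
48, 48
The fourth differences are constant at 48.
Work back: 108 − 48 = 60;  86 − 60 = 26;  24 − 26 = -2;  -5 + 2 = -3

-3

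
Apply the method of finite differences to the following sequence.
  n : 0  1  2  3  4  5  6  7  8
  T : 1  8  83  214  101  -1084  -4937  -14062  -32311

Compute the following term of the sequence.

-65024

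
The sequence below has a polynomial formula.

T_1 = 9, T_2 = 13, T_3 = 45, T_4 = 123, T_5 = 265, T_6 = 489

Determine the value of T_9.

D1: 4, 32, 78, 142, 224
D2: 28, 46, 64, 82
D3: 18, 18, 18
Constant third difference = 18, so extend:
82 + 18 = 100;  224 + 100 = 324;  489 + 324 = 813
100 + 18 = 118;  324 + 118 = 442;  813 + 442 = 1255
118 + 18 = 136;  442 + 136 = 578;  1255 + 578 = 1833

1833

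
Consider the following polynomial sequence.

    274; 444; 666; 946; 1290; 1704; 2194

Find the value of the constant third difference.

Δ: 170, 222, 280, 344, 414, 490
Δ²: 52, 58, 64, 70, 76
Δ³: 6, 6, 6, 6

6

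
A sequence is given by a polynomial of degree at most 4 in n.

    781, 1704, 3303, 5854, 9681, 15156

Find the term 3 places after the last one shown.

D1: 923  1599  2551  3827  5475
D2: 676  952  1276  1648
D3: 276  324  372
D4: 48  48
Fourth differences constant at 48.
372 + 48 = 420;  1648 + 420 = 2068;  5475 + 2068 = 7543;  15156 + 7543 = 22699
420 + 48 = 468;  2068 + 468 = 2536;  7543 + 2536 = 10079;  22699 + 10079 = 32778
468 + 48 = 516;  2536 + 516 = 3052;  10079 + 3052 = 13131;  32778 + 13131 = 45909

45909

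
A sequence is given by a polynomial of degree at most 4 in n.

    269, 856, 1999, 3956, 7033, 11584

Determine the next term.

First differences: 587, 1143, 1957, 3077, 4551
Second differences: 556, 814, 1120, 1474
Third differences: 258, 306, 354
Fourth differences: 48, 48
Constant fourth difference = 48, so extend:
354 + 48 = 402;  1474 + 402 = 1876;  4551 + 1876 = 6427;  11584 + 6427 = 18011

18011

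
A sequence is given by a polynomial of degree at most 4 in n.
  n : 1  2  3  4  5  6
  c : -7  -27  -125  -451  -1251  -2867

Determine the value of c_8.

-10395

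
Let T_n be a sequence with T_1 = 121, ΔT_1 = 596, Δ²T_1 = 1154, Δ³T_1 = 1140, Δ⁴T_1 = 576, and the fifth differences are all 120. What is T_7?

Build the table forward from the leading diagonal:
Fifth differences: 120  120  120  120  120  120  120
Fourth differences: 576  696  816  936  1056  1176  1296
Third differences: 1140  1716  2412  3228  4164  5220  6396
Second differences: 1154  2294  4010  6422  9650  13814  19034
First differences: 596  1750  4044  8054  14476  24126  37940
T: 121  717  2467  6511  14565  29041  53167

53167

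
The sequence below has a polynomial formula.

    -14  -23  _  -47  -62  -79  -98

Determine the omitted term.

Using the last 4 terms:
First differences: -15  -17  -19
Second differences: -2  -2
Constant second difference = -2.
Extend backward: -15 + 2 = -13;  -47 + 13 = -34

-34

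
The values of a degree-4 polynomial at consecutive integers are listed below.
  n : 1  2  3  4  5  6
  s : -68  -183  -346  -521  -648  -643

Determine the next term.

-398

-115 , -163 , -175 , -127 , 5
-48 , -12 , 48 , 132
36 , 60 , 84
24 , 24
Fourth differences constant at 24.
84 + 24 = 108;  132 + 108 = 240;  5 + 240 = 245;  -643 + 245 = -398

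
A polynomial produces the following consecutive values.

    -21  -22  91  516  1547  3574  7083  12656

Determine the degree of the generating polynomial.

D1: -1, 113, 425, 1031, 2027, 3509, 5573
D2: 114, 312, 606, 996, 1482, 2064
D3: 198, 294, 390, 486, 582
D4: 96, 96, 96, 96
The fourth differences are constant, so the polynomial has degree 4.

4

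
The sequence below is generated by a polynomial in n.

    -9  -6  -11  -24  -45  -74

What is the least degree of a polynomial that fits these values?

2

Δ: 3, -5, -13, -21, -29
Δ²: -8, -8, -8, -8
The second differences are constant, so the polynomial has degree 2.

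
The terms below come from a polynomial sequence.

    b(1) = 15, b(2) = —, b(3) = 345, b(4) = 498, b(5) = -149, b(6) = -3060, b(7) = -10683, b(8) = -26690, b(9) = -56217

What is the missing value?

Using the last 7 terms:
Δ: 153  -647  -2911  -7623  -16007  -29527
Δ²: -800  -2264  -4712  -8384  -13520
Δ³: -1464  -2448  -3672  -5136
Δ⁴: -984  -1224  -1464
Δ⁵: -240  -240
Constant fifth difference = -240.
Extend backward: -984 + 240 = -744;  -1464 + 744 = -720;  -800 + 720 = -80;  153 + 80 = 233;  345 − 233 = 112

112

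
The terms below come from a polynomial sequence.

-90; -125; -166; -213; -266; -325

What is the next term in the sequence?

Δ: -35, -41, -47, -53, -59
Δ²: -6, -6, -6, -6
Second differences constant at -6.
-59 − 6 = -65;  -325 − 65 = -390

-390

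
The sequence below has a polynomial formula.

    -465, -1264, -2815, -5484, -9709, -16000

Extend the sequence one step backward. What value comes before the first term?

-124

-799  -1551  -2669  -4225  -6291
-752  -1118  -1556  -2066
-366  -438  -510
-72  -72
The fourth differences are constant at -72.
Work back: -366 + 72 = -294;  -752 + 294 = -458;  -799 + 458 = -341;  -465 + 341 = -124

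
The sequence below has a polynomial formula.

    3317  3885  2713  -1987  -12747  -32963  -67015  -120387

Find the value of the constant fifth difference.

Δ: 568, -1172, -4700, -10760, -20216, -34052, -53372
Δ²: -1740, -3528, -6060, -9456, -13836, -19320
Δ³: -1788, -2532, -3396, -4380, -5484
Δ⁴: -744, -864, -984, -1104
Δ⁵: -120, -120, -120

-120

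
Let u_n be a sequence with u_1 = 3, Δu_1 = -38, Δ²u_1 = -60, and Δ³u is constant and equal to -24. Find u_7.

-1605

Build the table forward from the leading diagonal:
Third differences: -24, -24, -24, -24, -24, -24, -24
Second differences: -60, -84, -108, -132, -156, -180, -204
First differences: -38, -98, -182, -290, -422, -578, -758
u: 3, -35, -133, -315, -605, -1027, -1605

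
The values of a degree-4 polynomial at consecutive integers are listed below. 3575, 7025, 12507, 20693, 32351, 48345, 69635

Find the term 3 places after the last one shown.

176321

3450 , 5482 , 8186 , 11658 , 15994 , 21290
2032 , 2704 , 3472 , 4336 , 5296
672 , 768 , 864 , 960
96 , 96 , 96
The fourth differences are constant (96).
960 + 96 = 1056;  5296 + 1056 = 6352;  21290 + 6352 = 27642;  69635 + 27642 = 97277
1056 + 96 = 1152;  6352 + 1152 = 7504;  27642 + 7504 = 35146;  97277 + 35146 = 132423
1152 + 96 = 1248;  7504 + 1248 = 8752;  35146 + 8752 = 43898;  132423 + 43898 = 176321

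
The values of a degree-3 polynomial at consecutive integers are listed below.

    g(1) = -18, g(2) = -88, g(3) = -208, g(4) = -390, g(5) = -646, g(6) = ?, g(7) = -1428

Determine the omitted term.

-988

Using the first 5 terms:
D1: -70  -120  -182  -256
D2: -50  -62  -74
D3: -12  -12
Constant third difference = -12.
Extend forward: -74 − 12 = -86;  -256 − 86 = -342;  -646 − 342 = -988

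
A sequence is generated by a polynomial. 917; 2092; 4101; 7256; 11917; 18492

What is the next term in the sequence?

27437

First differences: 1175  2009  3155  4661  6575
Second differences: 834  1146  1506  1914
Third differences: 312  360  408
Fourth differences: 48  48
Fourth differences constant at 48.
408 + 48 = 456;  1914 + 456 = 2370;  6575 + 2370 = 8945;  18492 + 8945 = 27437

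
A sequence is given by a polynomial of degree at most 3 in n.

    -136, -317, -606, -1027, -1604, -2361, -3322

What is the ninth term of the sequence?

-181, -289, -421, -577, -757, -961
-108, -132, -156, -180, -204
-24, -24, -24, -24
Third differences constant at -24.
-204 − 24 = -228;  -961 − 228 = -1189;  -3322 − 1189 = -4511
-228 − 24 = -252;  -1189 − 252 = -1441;  -4511 − 1441 = -5952

-5952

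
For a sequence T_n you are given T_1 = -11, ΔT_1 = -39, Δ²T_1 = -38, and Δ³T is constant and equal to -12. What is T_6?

Build the table forward from the leading diagonal:
Δ³: -12, -12, -12, -12, -12, -12
Δ²: -38, -50, -62, -74, -86, -98
Δ: -39, -77, -127, -189, -263, -349
T: -11, -50, -127, -254, -443, -706

-706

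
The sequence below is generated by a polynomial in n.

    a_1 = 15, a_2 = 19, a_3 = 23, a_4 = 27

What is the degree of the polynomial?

D1: 4, 4, 4
The first differences are constant, so the polynomial has degree 1.

1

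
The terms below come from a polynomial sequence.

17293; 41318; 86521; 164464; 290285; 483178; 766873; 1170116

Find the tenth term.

First differences: 24025 , 45203 , 77943 , 125821 , 192893 , 283695 , 403243
Second differences: 21178 , 32740 , 47878 , 67072 , 90802 , 119548
Third differences: 11562 , 15138 , 19194 , 23730 , 28746
Fourth differences: 3576 , 4056 , 4536 , 5016
Fifth differences: 480 , 480 , 480
Fifth differences constant at 480.
5016 + 480 = 5496;  28746 + 5496 = 34242;  119548 + 34242 = 153790;  403243 + 153790 = 557033;  1170116 + 557033 = 1727149
5496 + 480 = 5976;  34242 + 5976 = 40218;  153790 + 40218 = 194008;  557033 + 194008 = 751041;  1727149 + 751041 = 2478190

2478190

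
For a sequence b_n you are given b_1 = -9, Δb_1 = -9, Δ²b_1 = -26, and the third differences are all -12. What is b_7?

-693

Build the table forward from the leading diagonal:
Third differences: -12, -12, -12, -12, -12, -12, -12
Second differences: -26, -38, -50, -62, -74, -86, -98
First differences: -9, -35, -73, -123, -185, -259, -345
b: -9, -18, -53, -126, -249, -434, -693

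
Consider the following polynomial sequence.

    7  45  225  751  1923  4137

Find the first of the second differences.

Δ: 38, 180, 526, 1172, 2214
Δ²: 142, 346, 646, 1042
Δ³: 204, 300, 396
Δ⁴: 96, 96

142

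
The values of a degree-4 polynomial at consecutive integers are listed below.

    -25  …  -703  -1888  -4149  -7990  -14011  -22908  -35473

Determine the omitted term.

-186

Using the last 7 terms:
First differences: -1185  -2261  -3841  -6021  -8897  -12565
Second differences: -1076  -1580  -2180  -2876  -3668
Third differences: -504  -600  -696  -792
Fourth differences: -96  -96  -96
Constant fourth difference = -96.
Extend backward: -504 + 96 = -408;  -1076 + 408 = -668;  -1185 + 668 = -517;  -703 + 517 = -186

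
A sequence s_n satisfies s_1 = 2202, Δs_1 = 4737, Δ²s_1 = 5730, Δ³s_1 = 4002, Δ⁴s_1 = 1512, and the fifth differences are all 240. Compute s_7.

Build the table forward from the leading diagonal:
Fifth differences: 240  240  240  240  240  240  240
Fourth differences: 1512  1752  1992  2232  2472  2712  2952
Third differences: 4002  5514  7266  9258  11490  13962  16674
Second differences: 5730  9732  15246  22512  31770  43260  57222
First differences: 4737  10467  20199  35445  57957  89727  132987
s: 2202  6939  17406  37605  73050  131007  220734

220734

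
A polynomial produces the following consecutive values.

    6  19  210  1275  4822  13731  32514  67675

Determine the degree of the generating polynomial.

D1: 13, 191, 1065, 3547, 8909, 18783, 35161
D2: 178, 874, 2482, 5362, 9874, 16378
D3: 696, 1608, 2880, 4512, 6504
D4: 912, 1272, 1632, 1992
D5: 360, 360, 360
The fifth differences are constant, so the polynomial has degree 5.

5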